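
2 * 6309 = 12618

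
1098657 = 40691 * 27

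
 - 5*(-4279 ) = 21395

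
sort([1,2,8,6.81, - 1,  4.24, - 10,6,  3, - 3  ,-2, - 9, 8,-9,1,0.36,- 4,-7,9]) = [-10,-9, - 9,  -  7,-4, - 3 , - 2,  -  1,0.36, 1,1, 2, 3,4.24,6,6.81, 8,8,9 ]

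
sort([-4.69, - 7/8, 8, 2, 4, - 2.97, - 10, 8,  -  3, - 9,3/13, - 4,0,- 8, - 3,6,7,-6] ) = [ - 10, - 9, - 8, - 6, - 4.69 , - 4 , - 3, - 3,  -  2.97, - 7/8, 0,3/13, 2, 4, 6, 7,8, 8]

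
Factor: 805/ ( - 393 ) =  - 3^( - 1)*5^1*7^1*23^1*131^(  -  1 )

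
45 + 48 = 93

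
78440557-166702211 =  -88261654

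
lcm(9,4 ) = 36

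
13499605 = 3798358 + 9701247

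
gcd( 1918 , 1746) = 2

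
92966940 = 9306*9990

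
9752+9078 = 18830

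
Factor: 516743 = 19^1*27197^1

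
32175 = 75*429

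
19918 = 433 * 46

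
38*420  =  15960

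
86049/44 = 86049/44 = 1955.66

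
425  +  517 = 942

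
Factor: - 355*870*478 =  - 2^2*3^1 * 5^2*29^1*71^1*239^1 = - 147630300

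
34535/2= 34535/2 =17267.50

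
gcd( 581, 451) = 1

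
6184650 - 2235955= 3948695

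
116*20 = 2320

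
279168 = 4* 69792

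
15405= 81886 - 66481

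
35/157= 35/157 = 0.22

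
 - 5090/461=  - 12 + 442/461=- 11.04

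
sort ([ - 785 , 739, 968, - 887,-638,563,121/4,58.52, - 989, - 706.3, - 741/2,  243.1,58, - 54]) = [ - 989, - 887, - 785, - 706.3, - 638, - 741/2, - 54,121/4,  58,58.52,  243.1, 563,739,968 ] 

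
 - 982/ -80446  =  491/40223  =  0.01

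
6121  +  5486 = 11607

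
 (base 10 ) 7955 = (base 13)380C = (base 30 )8p5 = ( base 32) 7OJ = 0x1F13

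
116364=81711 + 34653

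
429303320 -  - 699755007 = 1129058327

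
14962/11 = 14962/11 = 1360.18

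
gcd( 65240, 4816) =56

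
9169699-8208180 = 961519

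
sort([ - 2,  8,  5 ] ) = [ - 2,  5,8]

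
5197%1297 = 9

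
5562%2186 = 1190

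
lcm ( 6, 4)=12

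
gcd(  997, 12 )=1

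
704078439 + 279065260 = 983143699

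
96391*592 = 57063472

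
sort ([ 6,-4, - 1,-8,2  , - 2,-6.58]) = [  -  8, - 6.58,-4, - 2 , - 1, 2,  6] 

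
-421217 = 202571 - 623788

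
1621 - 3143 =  - 1522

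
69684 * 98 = 6829032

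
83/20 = 83/20 =4.15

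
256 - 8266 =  - 8010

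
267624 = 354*756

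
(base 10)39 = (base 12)33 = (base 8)47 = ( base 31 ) 18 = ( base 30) 19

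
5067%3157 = 1910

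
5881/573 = 10  +  151/573 = 10.26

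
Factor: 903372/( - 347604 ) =-907/349 = - 349^( - 1 )*907^1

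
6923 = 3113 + 3810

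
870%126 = 114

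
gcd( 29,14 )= 1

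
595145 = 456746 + 138399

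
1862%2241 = 1862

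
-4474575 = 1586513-6061088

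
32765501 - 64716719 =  - 31951218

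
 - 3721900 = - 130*28630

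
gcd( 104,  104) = 104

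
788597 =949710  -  161113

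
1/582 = 1/582  =  0.00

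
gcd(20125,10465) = 805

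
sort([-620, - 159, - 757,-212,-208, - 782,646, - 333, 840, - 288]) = [ - 782, - 757,-620, - 333, - 288,-212,  -  208, -159, 646,840 ]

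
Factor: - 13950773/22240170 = - 2^ ( -1)*3^ ( - 4)*5^ ( - 1) * 27457^( - 1 )*13950773^1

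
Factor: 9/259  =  3^2*7^( - 1)*37^( - 1)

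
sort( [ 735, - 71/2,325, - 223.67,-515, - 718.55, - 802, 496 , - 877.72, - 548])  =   [ - 877.72, - 802, - 718.55, - 548, - 515, - 223.67, - 71/2,325, 496, 735] 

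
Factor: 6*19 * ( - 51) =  - 5814 = - 2^1  *3^2*17^1*19^1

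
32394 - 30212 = 2182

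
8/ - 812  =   - 2/203=- 0.01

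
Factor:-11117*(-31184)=346672528=2^4*1949^1*11117^1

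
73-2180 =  - 2107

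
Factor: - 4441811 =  - 11^1*17^1*23753^1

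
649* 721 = 467929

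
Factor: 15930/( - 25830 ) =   -  177/287 = - 3^1*7^( - 1 ) * 41^( - 1)*59^1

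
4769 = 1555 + 3214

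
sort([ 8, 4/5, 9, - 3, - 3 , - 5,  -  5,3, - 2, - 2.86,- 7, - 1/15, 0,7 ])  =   [ - 7, - 5, - 5, - 3, -3, - 2.86, - 2,  -  1/15,0, 4/5, 3,7,8,9 ] 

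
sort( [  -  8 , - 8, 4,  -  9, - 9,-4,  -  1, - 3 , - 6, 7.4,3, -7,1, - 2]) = [ - 9  , - 9, - 8 , -8, - 7, - 6, - 4,-3,  -  2, - 1,1, 3,4,7.4]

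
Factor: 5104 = 2^4*  11^1*29^1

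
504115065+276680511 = 780795576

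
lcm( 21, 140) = 420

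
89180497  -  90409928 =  - 1229431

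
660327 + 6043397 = 6703724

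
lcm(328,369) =2952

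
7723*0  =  0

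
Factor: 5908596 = 2^2*3^1*67^1*7349^1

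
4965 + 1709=6674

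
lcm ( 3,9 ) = 9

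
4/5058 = 2/2529 = 0.00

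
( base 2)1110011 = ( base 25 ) 4f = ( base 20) 5f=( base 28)43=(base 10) 115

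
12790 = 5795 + 6995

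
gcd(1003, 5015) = 1003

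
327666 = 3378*97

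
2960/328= 9 + 1/41 = 9.02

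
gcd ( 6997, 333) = 1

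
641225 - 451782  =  189443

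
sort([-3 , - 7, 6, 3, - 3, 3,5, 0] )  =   [ -7, - 3,- 3, 0, 3, 3, 5, 6]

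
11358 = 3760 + 7598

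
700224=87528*8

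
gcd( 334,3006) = 334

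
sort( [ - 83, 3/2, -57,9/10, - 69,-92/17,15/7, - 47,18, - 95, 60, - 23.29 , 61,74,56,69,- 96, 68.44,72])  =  [ - 96, - 95, -83, - 69, - 57 , - 47, - 23.29, - 92/17,9/10, 3/2, 15/7,18 , 56 , 60,61 , 68.44, 69,  72,74]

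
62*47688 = 2956656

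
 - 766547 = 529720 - 1296267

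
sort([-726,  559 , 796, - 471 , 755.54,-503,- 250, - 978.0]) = [ - 978.0,-726, - 503, - 471, - 250,  559, 755.54,796] 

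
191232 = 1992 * 96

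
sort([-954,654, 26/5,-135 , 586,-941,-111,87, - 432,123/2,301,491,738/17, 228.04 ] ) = [ - 954,-941, - 432, - 135,-111,26/5,738/17,123/2 , 87 , 228.04,301,491,586, 654 ]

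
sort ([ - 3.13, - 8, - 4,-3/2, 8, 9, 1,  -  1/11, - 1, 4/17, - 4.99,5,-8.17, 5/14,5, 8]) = [ - 8.17, -8,-4.99, - 4 , - 3.13, - 3/2, - 1,-1/11,4/17, 5/14, 1, 5,  5 , 8, 8, 9 ] 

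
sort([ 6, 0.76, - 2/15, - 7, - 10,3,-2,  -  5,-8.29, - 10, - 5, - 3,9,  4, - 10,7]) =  [- 10, - 10,  -  10,-8.29, - 7,  -  5 ,  -  5,- 3,- 2, - 2/15,  0.76,3, 4  ,  6 , 7, 9]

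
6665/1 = 6665 = 6665.00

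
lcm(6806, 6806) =6806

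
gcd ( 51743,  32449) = 877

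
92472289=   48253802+44218487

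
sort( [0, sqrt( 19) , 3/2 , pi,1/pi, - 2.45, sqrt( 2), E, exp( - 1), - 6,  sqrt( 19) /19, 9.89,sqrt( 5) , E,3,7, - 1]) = [ - 6,-2.45, - 1, 0,sqrt( 19)/19,1/pi, exp ( - 1) , sqrt(2),3/2 , sqrt( 5 ),E, E,3,pi,sqrt( 19), 7,9.89]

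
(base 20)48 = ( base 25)3d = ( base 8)130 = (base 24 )3g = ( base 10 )88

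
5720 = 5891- 171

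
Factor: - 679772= - 2^2 * 169943^1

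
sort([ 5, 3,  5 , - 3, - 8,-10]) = [-10,-8, - 3, 3, 5, 5]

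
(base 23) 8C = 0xc4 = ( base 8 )304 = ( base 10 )196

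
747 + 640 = 1387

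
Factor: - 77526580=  - 2^2*5^1 * 3876329^1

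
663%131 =8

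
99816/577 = 99816/577=172.99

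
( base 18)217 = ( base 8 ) 1241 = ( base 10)673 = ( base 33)KD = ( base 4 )22201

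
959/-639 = - 959/639 = - 1.50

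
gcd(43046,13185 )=1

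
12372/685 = 12372/685 = 18.06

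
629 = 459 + 170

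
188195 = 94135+94060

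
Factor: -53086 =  - 2^1*11^1*19^1 *127^1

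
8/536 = 1/67 = 0.01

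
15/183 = 5/61= 0.08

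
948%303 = 39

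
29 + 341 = 370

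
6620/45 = 147+ 1/9= 147.11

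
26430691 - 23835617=2595074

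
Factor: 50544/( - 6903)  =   - 2^4*3^3 * 59^( - 1) = - 432/59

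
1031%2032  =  1031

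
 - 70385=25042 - 95427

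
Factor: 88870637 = 43^1 * 2066759^1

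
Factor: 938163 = 3^1*19^1*109^1*151^1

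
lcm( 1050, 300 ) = 2100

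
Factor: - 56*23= - 2^3*7^1*23^1 = - 1288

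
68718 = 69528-810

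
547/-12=- 547/12=   - 45.58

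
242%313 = 242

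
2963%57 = 56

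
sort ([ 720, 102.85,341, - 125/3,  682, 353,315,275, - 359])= [ - 359, - 125/3,102.85, 275, 315,341,353, 682, 720]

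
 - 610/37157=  - 610/37157  =  - 0.02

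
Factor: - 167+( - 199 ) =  - 2^1 * 3^1*61^1 = - 366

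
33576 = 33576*1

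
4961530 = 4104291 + 857239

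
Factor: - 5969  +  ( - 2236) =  - 3^1*5^1 * 547^1 =- 8205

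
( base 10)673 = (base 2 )1010100001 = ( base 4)22201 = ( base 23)166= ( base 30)md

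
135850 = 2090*65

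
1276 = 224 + 1052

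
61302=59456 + 1846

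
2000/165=400/33 = 12.12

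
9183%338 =57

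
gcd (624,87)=3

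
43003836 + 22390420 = 65394256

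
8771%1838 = 1419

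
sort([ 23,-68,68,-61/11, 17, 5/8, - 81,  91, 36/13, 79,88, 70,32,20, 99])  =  [ - 81, -68, - 61/11, 5/8, 36/13, 17,20, 23, 32, 68, 70, 79,88,91, 99 ]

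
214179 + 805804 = 1019983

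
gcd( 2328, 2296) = 8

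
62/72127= 62/72127 = 0.00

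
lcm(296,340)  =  25160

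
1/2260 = 1/2260 = 0.00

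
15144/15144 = 1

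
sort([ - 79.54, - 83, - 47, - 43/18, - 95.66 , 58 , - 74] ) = [ - 95.66,-83, - 79.54,-74, - 47,-43/18,58] 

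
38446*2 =76892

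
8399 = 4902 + 3497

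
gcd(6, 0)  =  6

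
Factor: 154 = 2^1*7^1 * 11^1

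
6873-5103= 1770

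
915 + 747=1662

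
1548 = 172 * 9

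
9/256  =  9/256 = 0.04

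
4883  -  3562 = 1321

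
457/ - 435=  - 2 + 413/435 = -1.05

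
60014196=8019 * 7484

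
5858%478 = 122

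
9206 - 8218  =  988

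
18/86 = 9/43 = 0.21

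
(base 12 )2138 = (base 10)3644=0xe3c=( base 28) 4I4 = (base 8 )7074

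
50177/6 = 8362 + 5/6 = 8362.83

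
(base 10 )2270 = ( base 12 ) 1392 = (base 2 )100011011110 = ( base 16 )8de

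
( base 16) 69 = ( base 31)3c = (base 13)81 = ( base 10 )105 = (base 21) 50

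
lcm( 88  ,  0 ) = 0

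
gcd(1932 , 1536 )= 12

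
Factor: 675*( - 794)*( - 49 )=26261550 = 2^1*3^3* 5^2*7^2*397^1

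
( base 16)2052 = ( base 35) 6qe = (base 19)13h9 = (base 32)82i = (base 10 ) 8274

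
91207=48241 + 42966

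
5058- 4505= 553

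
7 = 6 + 1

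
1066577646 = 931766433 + 134811213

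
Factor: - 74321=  - 13^1 * 5717^1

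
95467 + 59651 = 155118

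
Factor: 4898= 2^1*31^1*79^1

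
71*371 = 26341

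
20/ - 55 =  - 1 + 7/11 = - 0.36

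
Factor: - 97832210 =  - 2^1 * 5^1*7^1*1397603^1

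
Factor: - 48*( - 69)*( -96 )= -2^9*3^3*23^1=- 317952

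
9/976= 9/976 = 0.01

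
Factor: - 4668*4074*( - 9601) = 2^3*3^2*7^1*97^1 *389^1 *9601^1 = 182586364632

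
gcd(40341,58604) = 7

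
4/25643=4/25643 = 0.00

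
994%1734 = 994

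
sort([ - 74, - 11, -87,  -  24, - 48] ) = [ - 87, - 74, - 48 , - 24  , - 11 ]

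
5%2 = 1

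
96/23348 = 24/5837 = 0.00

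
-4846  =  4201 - 9047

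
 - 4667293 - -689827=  - 3977466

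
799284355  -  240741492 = 558542863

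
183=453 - 270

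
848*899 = 762352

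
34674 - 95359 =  - 60685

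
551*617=339967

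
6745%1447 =957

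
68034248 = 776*87673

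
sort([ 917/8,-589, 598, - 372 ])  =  [ - 589,-372,917/8,598]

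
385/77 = 5 = 5.00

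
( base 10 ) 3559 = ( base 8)6747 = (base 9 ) 4784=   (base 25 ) 5H9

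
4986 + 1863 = 6849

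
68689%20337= 7678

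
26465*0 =0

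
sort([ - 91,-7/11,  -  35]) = [ - 91, - 35,  -  7/11 ]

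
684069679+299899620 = 983969299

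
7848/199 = 7848/199 = 39.44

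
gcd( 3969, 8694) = 189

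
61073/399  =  153 + 26/399 = 153.07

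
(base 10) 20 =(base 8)24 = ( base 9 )22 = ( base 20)10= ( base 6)32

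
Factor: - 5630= - 2^1*5^1* 563^1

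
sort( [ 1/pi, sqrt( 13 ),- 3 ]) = [-3, 1/pi, sqrt (13)]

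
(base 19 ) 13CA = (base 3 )102012222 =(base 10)8180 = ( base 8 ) 17764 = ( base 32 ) 7VK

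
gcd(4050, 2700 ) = 1350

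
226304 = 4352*52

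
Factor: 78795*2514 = 2^1 * 3^3*5^1*17^1 *103^1 * 419^1 = 198090630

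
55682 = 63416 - 7734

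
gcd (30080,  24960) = 640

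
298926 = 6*49821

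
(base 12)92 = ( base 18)62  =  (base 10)110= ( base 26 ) 46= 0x6e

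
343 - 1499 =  - 1156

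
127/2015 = 127/2015 = 0.06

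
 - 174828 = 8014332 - 8189160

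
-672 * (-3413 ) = 2293536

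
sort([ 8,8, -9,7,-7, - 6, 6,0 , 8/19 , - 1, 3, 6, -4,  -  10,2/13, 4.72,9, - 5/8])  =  [-10,  -  9,-7, - 6, - 4, - 1, - 5/8, 0, 2/13,8/19,3, 4.72,6, 6,7,8,8,9]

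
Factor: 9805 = 5^1*37^1 * 53^1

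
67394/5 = 13478+4/5 = 13478.80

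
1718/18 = 859/9 = 95.44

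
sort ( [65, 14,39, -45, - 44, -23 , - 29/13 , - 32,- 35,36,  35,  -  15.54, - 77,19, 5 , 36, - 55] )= [- 77, - 55,-45,-44 ,  -  35, - 32, - 23, - 15.54 ,-29/13 , 5 , 14,19,  35,36 , 36,39,65]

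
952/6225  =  952/6225 = 0.15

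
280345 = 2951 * 95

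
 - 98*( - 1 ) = 98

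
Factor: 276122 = 2^1*7^1*11^2*163^1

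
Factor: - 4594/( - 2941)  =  2^1*17^(  -  1 )*173^( - 1) * 2297^1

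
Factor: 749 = 7^1*107^1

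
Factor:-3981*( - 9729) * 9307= 3^3*23^1 * 41^1*47^1*227^1*1327^1 = 360470803743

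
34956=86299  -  51343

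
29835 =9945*3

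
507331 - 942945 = - 435614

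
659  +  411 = 1070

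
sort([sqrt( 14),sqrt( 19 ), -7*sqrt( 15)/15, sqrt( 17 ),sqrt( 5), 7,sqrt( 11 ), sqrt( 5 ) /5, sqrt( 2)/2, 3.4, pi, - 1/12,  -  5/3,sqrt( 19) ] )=[-7*sqrt(15 )/15,- 5/3,- 1/12,  sqrt( 5 )/5, sqrt( 2) /2  ,  sqrt( 5 ),pi,sqrt(11),3.4, sqrt( 14 ), sqrt ( 17),sqrt (19 ),  sqrt( 19), 7 ] 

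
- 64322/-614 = 32161/307 = 104.76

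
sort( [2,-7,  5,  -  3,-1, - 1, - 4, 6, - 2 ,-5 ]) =[ - 7,- 5, - 4,-3 , - 2,-1 , - 1, 2, 5, 6]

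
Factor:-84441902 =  - 2^1*42220951^1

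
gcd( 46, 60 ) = 2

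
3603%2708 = 895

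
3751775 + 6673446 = 10425221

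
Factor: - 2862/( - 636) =9/2  =  2^ (-1)*3^2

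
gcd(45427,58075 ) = 1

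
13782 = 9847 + 3935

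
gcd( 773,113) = 1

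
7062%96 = 54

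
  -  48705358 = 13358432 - 62063790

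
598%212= 174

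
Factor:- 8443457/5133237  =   - 3^( - 1)*11^1 * 223^( - 1 )*7673^( - 1)*767587^1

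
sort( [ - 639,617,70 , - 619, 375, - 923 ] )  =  [ - 923, - 639, - 619,  70, 375,617]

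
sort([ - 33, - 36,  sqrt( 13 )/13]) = [-36,-33, sqrt( 13)/13] 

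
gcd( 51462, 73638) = 18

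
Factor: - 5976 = -2^3*3^2 *83^1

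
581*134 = 77854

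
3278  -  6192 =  - 2914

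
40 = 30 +10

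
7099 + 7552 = 14651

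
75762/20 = 3788+1/10  =  3788.10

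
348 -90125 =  - 89777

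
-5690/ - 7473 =5690/7473 = 0.76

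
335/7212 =335/7212= 0.05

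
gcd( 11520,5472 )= 288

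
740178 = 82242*9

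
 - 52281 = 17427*( - 3 ) 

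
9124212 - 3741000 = 5383212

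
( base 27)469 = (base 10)3087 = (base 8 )6017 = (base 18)999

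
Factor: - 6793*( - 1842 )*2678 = 33509026668=2^2*3^1*13^1*103^1*307^1*6793^1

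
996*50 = 49800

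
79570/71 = 79570/71 = 1120.70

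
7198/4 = 1799 + 1/2 = 1799.50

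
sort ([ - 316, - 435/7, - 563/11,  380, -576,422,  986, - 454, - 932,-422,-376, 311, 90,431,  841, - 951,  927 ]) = [ - 951, - 932, - 576,-454, - 422 , - 376,-316, - 435/7,-563/11,  90,311,380,422 , 431,841,927, 986]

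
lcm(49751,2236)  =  199004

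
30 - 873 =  - 843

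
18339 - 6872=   11467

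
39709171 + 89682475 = 129391646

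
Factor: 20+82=2^1*3^1*17^1=102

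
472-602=  -  130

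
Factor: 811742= 2^1*405871^1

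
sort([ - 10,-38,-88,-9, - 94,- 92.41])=[ - 94,  -  92.41, - 88, - 38,  -  10,-9]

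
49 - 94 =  - 45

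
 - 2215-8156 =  - 10371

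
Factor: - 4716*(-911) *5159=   2^2*3^2*7^1*11^1*67^1*131^1*911^1 = 22164487884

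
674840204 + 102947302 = 777787506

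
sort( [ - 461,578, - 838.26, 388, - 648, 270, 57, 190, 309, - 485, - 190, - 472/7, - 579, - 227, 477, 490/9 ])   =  [-838.26,  -  648, - 579,-485,- 461, - 227,-190, - 472/7,  490/9, 57,190,270, 309, 388, 477, 578]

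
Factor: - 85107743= - 7^1*197^1*61717^1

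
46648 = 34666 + 11982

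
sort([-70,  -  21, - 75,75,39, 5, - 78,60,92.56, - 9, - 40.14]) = [ - 78, -75, - 70, - 40.14, - 21,-9,5,  39, 60, 75,92.56]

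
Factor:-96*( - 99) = 9504 = 2^5* 3^3*11^1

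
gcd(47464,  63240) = 136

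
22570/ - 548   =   - 11285/274 = - 41.19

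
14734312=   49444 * 298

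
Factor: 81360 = 2^4*3^2*5^1 *113^1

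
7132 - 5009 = 2123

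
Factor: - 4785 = - 3^1*5^1*11^1 * 29^1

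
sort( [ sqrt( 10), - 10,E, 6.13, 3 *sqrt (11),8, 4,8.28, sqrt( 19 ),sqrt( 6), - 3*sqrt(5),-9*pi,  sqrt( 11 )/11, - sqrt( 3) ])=[ - 9*pi, - 10, - 3*sqrt(5 ),  -  sqrt( 3 ), sqrt( 11)/11, sqrt(6),E,sqrt( 10),4,sqrt( 19),6.13, 8, 8.28, 3*sqrt(11 )]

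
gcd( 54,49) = 1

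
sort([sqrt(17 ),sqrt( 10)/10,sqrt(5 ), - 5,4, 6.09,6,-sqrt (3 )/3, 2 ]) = [ - 5, - sqrt( 3 ) /3, sqrt(10)/10,2, sqrt ( 5),4,sqrt(17),6,6.09] 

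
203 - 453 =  - 250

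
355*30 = 10650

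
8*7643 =61144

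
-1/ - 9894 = 1/9894 = 0.00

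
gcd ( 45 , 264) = 3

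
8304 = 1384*6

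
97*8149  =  790453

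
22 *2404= 52888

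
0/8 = 0 = 0.00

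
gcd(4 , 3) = 1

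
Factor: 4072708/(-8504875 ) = - 2^2*5^( - 3)*19^( - 1)*3581^( - 1 )*1018177^1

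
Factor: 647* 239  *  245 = 5^1*7^2*239^1*647^1 = 37885085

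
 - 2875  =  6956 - 9831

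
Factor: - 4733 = - 4733^1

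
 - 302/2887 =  - 1 + 2585/2887 = - 0.10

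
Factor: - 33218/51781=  - 34/53  =  - 2^1*17^1 * 53^( - 1)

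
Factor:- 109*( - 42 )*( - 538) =  -  2^2*3^1*7^1*109^1*269^1=- 2462964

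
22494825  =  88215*255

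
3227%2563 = 664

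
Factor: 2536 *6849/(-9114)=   -  2^2*3^1*7^ (-2)*31^(-1 ) * 317^1*761^1 = - 2894844/1519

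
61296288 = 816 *75118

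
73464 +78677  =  152141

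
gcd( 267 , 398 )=1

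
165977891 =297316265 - 131338374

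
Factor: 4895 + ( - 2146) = 2749^1 = 2749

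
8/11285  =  8/11285= 0.00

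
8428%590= 168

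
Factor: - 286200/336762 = -2^2*3^1*5^2 * 353^(-1) = -  300/353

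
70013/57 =70013/57 = 1228.30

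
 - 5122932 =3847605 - 8970537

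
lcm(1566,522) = 1566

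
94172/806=3622/31 = 116.84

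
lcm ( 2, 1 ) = 2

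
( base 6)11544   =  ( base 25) 2ik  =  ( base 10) 1720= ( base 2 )11010111000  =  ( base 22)3C4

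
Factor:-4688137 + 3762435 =-2^1*462851^1 = -  925702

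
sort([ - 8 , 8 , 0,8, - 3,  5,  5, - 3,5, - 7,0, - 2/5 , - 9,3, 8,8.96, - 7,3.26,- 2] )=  [ - 9, - 8,  -  7, - 7, - 3, - 3, - 2, - 2/5 , 0, 0, 3,3.26, 5,5, 5, 8,8 , 8, 8.96 ]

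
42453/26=42453/26 =1632.81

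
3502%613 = 437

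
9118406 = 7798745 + 1319661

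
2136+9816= 11952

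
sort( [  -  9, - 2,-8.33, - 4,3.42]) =[ - 9, - 8.33,  -  4, - 2, 3.42]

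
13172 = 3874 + 9298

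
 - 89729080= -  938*95660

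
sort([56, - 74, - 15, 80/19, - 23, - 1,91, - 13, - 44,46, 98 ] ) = [ - 74,  -  44, - 23, - 15,-13, - 1, 80/19, 46, 56, 91,  98 ] 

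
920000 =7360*125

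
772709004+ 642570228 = 1415279232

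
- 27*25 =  - 675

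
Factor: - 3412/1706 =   -  2^1=- 2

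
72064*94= 6774016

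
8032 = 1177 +6855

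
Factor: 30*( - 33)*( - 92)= 91080 = 2^3*3^2*5^1*11^1 * 23^1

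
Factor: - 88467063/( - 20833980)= 29489021/6944660 = 2^( - 2 )*5^( - 1)*347233^( - 1 )*29489021^1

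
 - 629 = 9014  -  9643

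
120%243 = 120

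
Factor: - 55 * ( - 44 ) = 2420=2^2*5^1*11^2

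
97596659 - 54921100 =42675559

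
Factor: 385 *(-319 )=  - 122815 = - 5^1*7^1*11^2*29^1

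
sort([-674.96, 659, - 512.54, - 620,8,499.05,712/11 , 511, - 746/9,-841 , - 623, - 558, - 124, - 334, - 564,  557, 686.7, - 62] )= [ - 841, - 674.96 , - 623, - 620 , - 564, - 558,  -  512.54, - 334, - 124, - 746/9,  -  62,8,  712/11, 499.05,511, 557, 659 , 686.7 ]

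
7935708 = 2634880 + 5300828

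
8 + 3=11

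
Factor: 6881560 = 2^3 *5^1*7^2*3511^1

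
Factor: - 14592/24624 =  - 2^4 * 3^ ( - 3) = - 16/27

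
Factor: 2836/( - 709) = - 2^2 = -4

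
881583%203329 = 68267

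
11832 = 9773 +2059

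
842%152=82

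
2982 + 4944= 7926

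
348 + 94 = 442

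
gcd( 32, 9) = 1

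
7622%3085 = 1452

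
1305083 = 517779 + 787304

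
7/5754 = 1/822 = 0.00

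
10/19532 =5/9766 = 0.00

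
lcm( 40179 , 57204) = 3375036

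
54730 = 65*842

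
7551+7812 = 15363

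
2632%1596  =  1036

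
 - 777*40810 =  - 31709370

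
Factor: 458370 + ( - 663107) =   -  13^1*15749^1=- 204737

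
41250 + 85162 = 126412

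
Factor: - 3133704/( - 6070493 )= 2^3*3^1* 7^1*11^(- 1) * 13^ ( - 1)*23^1*811^1*42451^ (  -  1) 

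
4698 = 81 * 58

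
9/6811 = 9/6811 = 0.00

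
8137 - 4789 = 3348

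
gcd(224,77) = 7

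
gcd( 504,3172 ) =4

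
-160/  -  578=80/289 = 0.28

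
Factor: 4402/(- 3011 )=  - 2^1*31^1*71^1*3011^( - 1 )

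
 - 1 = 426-427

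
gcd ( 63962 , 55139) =1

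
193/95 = 2+ 3/95 = 2.03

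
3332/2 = 1666=1666.00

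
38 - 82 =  - 44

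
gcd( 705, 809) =1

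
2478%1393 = 1085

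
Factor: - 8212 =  - 2^2 * 2053^1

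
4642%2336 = 2306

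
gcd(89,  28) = 1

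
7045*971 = 6840695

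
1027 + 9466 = 10493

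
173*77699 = 13441927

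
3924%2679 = 1245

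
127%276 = 127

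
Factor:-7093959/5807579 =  - 3^1*23^1*102811^1*5807579^ ( - 1)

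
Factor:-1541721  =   - 3^1*347^1 * 1481^1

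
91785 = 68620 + 23165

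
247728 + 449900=697628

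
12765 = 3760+9005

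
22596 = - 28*(  -  807 )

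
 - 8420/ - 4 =2105 + 0/1 = 2105.00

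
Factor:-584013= -3^1*194671^1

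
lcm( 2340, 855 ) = 44460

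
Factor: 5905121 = 5905121^1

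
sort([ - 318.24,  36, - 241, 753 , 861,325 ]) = [ - 318.24, - 241, 36, 325, 753, 861 ] 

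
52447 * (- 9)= - 472023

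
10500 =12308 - 1808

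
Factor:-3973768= - 2^3*59^1*8419^1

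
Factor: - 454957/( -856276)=2^ ( - 2)*601^1*757^1*214069^( - 1 ) 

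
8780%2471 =1367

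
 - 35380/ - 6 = 5896 + 2/3 = 5896.67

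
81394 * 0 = 0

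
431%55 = 46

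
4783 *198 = 947034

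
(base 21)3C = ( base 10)75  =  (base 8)113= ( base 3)2210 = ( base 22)39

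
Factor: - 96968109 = -3^1*7^2*347^1*1901^1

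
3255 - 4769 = -1514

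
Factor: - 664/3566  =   - 332/1783 = - 2^2*83^1*1783^( - 1 )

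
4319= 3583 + 736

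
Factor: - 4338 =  - 2^1*3^2 * 241^1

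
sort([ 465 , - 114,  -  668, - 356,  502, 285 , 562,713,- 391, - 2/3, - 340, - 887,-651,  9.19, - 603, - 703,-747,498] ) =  [-887, - 747, - 703, - 668, - 651, - 603,  -  391, - 356, - 340, - 114, - 2/3, 9.19, 285,465, 498,  502,562,713 ]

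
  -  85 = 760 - 845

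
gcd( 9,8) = 1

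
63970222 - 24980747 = 38989475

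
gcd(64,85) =1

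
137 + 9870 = 10007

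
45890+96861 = 142751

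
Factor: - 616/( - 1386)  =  2^2*3^( -2 ) = 4/9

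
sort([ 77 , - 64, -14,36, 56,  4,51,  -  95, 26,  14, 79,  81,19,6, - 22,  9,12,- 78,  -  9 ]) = [ - 95, - 78, - 64,-22,-14,  -  9,4, 6,  9,12,14,19,26,  36,51,56,77, 79,  81 ] 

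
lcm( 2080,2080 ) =2080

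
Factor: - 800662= -2^1*400331^1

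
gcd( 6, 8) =2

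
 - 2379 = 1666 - 4045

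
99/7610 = 99/7610  =  0.01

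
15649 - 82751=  - 67102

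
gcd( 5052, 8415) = 3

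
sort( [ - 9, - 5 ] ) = [-9,-5] 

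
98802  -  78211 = 20591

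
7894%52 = 42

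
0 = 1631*0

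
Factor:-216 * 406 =-87696 = - 2^4*3^3*7^1*29^1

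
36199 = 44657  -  8458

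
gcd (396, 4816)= 4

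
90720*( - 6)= -544320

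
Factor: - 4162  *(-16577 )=68993474=2^1 *11^2 * 137^1 *2081^1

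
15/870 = 1/58 =0.02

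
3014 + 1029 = 4043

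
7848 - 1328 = 6520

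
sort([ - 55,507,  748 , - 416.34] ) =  [ - 416.34 , - 55 , 507,748]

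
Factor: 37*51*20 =2^2* 3^1  *5^1*17^1*37^1 = 37740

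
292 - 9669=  -9377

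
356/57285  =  356/57285 =0.01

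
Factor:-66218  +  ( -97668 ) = -163886 = -2^1 * 81943^1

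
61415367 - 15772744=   45642623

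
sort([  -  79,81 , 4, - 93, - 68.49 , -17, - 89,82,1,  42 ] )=[  -  93, - 89, - 79,-68.49,- 17,  1,4,42,81 , 82 ]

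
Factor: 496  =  2^4*31^1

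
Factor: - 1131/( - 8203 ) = 87/631 = 3^1*29^1 *631^( - 1 )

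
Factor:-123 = -3^1*41^1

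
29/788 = 29/788 = 0.04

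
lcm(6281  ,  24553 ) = 270083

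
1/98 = 1/98 =0.01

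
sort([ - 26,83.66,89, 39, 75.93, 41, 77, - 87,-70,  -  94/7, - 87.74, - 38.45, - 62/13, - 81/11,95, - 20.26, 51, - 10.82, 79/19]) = [ - 87.74, - 87, -70,  -  38.45, - 26,-20.26, - 94/7, - 10.82, - 81/11,-62/13, 79/19,39,41,51, 75.93, 77,83.66,89, 95 ]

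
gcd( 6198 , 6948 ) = 6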